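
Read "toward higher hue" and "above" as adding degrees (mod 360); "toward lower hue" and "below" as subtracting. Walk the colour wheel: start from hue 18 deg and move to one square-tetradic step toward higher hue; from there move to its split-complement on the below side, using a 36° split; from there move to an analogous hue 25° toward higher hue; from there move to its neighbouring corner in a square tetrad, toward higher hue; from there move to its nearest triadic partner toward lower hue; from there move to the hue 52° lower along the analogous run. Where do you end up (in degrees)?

195°

18 + 90 = 108°   (square ↑)
108 + 144 = 252°   (split-comp 36° ↓)
252 + 25 = 277°   (analog 25° ↑)
277 + 90 = 367 → 367 − 360 = 7°   (square ↑)
7 − 120 = -113 → -113 + 360 = 247°   (triadic ↓)
247 − 52 = 195°   (analog 52° ↓)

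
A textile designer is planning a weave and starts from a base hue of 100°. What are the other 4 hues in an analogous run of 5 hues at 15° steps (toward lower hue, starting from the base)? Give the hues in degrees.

85°, 70°, 55°, and 40°

Analogous hues sit every 15° along the wheel.
100 − 15 = 85°
100 − 30 = 70°
100 − 45 = 55°
100 − 60 = 40°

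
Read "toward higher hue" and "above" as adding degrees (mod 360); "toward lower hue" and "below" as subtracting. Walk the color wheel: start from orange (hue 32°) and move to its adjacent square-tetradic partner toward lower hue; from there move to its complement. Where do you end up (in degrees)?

32 − 90 = -58 → -58 + 360 = 302°   (square ↓)
302 + 180 = 482 → 482 − 360 = 122°   (complement)

122°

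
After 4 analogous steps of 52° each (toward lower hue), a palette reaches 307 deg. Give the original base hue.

4 steps of 52° (toward lower hue) give a net shift of −208°.
Start = end − shift: 307 + 208 = 515 → 515 − 360 = 155°

155°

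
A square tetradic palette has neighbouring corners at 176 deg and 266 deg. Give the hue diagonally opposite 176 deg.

A square tetradic scheme places four hues 90° apart; opposite corners are 180° apart.
176 + 180 = 356°

356°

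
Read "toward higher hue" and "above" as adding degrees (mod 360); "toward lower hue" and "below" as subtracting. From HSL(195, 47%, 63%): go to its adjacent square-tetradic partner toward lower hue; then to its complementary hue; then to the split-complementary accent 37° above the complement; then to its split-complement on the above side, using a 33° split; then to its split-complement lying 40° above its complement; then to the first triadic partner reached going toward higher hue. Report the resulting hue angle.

335°

195 − 90 = 105°   (square ↓)
105 + 180 = 285°   (complement)
285 + 217 = 502 → 502 − 360 = 142°   (split-comp 37° ↑)
142 + 213 = 355°   (split-comp 33° ↑)
355 + 220 = 575 → 575 − 360 = 215°   (split-comp 40° ↑)
215 + 120 = 335°   (triadic ↑)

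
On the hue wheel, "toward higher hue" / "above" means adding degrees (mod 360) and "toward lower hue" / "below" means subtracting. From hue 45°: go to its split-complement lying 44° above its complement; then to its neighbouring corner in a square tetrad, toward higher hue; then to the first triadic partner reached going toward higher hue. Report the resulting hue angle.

split-comp 44° ↑ +224°: 45 + 224 = 269°
square ↑ +90°: 269 + 90 = 359°
triadic ↑ +120°: 359 + 120 = 479 → 479 − 360 = 119°

119°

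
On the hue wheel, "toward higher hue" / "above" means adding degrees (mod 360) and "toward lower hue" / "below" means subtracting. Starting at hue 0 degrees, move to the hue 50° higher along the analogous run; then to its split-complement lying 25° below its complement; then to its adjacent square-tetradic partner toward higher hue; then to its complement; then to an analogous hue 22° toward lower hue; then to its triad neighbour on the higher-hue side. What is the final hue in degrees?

213°

0 + 50 = 50°   (analog 50° ↑)
50 + 155 = 205°   (split-comp 25° ↓)
205 + 90 = 295°   (square ↑)
295 + 180 = 475 → 475 − 360 = 115°   (complement)
115 − 22 = 93°   (analog 22° ↓)
93 + 120 = 213°   (triadic ↑)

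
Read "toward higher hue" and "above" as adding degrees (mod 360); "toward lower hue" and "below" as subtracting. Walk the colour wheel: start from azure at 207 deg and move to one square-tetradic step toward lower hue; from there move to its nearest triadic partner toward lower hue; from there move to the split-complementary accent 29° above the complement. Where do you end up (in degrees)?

207 − 90 = 117°   (square ↓)
117 − 120 = -3 → -3 + 360 = 357°   (triadic ↓)
357 + 209 = 566 → 566 − 360 = 206°   (split-comp 29° ↑)

206°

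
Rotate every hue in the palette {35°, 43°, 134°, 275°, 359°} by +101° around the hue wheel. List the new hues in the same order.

136°, 144°, 235°, 16°, 100°

35 + 101 = 136°
43 + 101 = 144°
134 + 101 = 235°
275 + 101 = 376 → 376 − 360 = 16°
359 + 101 = 460 → 460 − 360 = 100°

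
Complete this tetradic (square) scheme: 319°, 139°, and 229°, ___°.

49°

A square tetradic scheme places four hues every 90°.
The full set through 139° is {49°, 139°, 229°, 319°}.
Given {139°, 229°, 319°}, the missing hue is 49°.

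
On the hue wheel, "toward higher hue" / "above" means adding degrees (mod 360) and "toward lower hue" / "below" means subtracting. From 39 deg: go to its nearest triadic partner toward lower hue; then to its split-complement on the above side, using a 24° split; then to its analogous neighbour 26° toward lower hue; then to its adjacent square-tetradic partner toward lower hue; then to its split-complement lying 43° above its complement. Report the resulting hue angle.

39 − 120 = -81 → -81 + 360 = 279°   (triadic ↓)
279 + 204 = 483 → 483 − 360 = 123°   (split-comp 24° ↑)
123 − 26 = 97°   (analog 26° ↓)
97 − 90 = 7°   (square ↓)
7 + 223 = 230°   (split-comp 43° ↑)

230°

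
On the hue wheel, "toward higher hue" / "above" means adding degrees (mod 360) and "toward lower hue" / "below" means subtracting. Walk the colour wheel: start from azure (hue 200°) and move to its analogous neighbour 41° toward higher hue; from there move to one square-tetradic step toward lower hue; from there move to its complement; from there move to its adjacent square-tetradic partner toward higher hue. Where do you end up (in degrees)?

+41° (analog 41° ↑): 200 + 41 = 241°
−90° (square ↓): 241 − 90 = 151°
+180° (complement): 151 + 180 = 331°
+90° (square ↑): 331 + 90 = 421 → 421 − 360 = 61°

61°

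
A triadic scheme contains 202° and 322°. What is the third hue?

A triad spaces three hues 120° apart.
The full set is {82°, 202°, 322°}.

82°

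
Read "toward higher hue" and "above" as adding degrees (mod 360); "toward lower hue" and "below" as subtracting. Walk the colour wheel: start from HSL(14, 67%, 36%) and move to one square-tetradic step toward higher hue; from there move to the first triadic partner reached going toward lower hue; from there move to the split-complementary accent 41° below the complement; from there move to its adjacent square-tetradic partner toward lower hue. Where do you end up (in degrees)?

33°

square ↑ +90°: 14 + 90 = 104°
triadic ↓ −120°: 104 − 120 = -16 → -16 + 360 = 344°
split-comp 41° ↓ +139°: 344 + 139 = 483 → 483 − 360 = 123°
square ↓ −90°: 123 − 90 = 33°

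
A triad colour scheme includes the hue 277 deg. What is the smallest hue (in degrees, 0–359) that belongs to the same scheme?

A triad places three hues 120° apart.
The full set through 277° is {37°, 157°, 277°}.

37°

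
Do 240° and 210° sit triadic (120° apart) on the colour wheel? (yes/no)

Angular distance: |240 − 210| = 30 = 30°.
Triadic (120° apart) requires 120°.

no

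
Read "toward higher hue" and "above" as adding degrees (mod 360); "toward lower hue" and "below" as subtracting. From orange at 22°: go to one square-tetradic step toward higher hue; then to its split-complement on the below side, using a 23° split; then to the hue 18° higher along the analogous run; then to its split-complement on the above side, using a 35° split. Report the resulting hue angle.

142°

22 + 90 = 112°   (square ↑)
112 + 157 = 269°   (split-comp 23° ↓)
269 + 18 = 287°   (analog 18° ↑)
287 + 215 = 502 → 502 − 360 = 142°   (split-comp 35° ↑)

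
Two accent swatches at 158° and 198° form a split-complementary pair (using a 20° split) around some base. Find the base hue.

The accents sit 20° either side of the complement, so the complement is their short-arc midpoint on the wheel.
Short-arc midpoint of 158° and 198°: 178°.
Base is 180° from the complement: 178 − 180 = -2 → -2 + 360 = 358°

358°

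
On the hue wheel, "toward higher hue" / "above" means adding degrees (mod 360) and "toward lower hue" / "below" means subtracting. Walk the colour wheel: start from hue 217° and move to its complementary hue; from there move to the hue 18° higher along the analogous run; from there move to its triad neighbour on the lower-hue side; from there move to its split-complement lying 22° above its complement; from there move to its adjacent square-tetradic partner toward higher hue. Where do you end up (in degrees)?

217 + 180 = 397 → 397 − 360 = 37°   (complement)
37 + 18 = 55°   (analog 18° ↑)
55 − 120 = -65 → -65 + 360 = 295°   (triadic ↓)
295 + 202 = 497 → 497 − 360 = 137°   (split-comp 22° ↑)
137 + 90 = 227°   (square ↑)

227°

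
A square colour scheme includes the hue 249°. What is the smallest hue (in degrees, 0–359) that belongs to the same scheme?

69°

A square tetradic scheme places four hues every 90°.
The full set through 249° is {69°, 159°, 249°, 339°}.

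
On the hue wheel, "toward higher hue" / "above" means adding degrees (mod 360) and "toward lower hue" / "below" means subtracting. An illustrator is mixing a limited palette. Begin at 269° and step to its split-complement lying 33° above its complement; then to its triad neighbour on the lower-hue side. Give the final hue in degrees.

+213° (split-comp 33° ↑): 269 + 213 = 482 → 482 − 360 = 122°
−120° (triadic ↓): 122 − 120 = 2°

2°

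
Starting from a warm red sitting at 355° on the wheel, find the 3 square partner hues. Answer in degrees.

A square tetradic scheme places four hues every 90°.
355 + 90 = 445 → 445 − 360 = 85°
355 + 180 = 535 → 535 − 360 = 175°
355 + 270 = 625 → 625 − 360 = 265°

85°, 175°, and 265°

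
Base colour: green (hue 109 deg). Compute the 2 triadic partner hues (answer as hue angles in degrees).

A triad places three hues 120° apart.
109 + 120 = 229°
109 + 240 = 349°

229° and 349°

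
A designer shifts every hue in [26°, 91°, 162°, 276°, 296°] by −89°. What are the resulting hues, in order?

26 − 89 = -63 → -63 + 360 = 297°
91 − 89 = 2°
162 − 89 = 73°
276 − 89 = 187°
296 − 89 = 207°

297°, 2°, 73°, 187°, 207°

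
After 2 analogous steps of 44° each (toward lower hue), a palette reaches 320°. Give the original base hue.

48°

2 steps of 44° (toward lower hue) give a net shift of −88°.
Start = end − shift: 320 + 88 = 408 → 408 − 360 = 48°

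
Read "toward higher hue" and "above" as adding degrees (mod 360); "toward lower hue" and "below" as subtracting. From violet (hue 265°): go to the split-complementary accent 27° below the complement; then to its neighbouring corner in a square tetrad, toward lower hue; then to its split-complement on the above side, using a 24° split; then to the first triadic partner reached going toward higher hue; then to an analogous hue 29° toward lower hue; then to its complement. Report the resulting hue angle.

83°

split-comp 27° ↓ +153°: 265 + 153 = 418 → 418 − 360 = 58°
square ↓ −90°: 58 − 90 = -32 → -32 + 360 = 328°
split-comp 24° ↑ +204°: 328 + 204 = 532 → 532 − 360 = 172°
triadic ↑ +120°: 172 + 120 = 292°
analog 29° ↓ −29°: 292 − 29 = 263°
complement +180°: 263 + 180 = 443 → 443 − 360 = 83°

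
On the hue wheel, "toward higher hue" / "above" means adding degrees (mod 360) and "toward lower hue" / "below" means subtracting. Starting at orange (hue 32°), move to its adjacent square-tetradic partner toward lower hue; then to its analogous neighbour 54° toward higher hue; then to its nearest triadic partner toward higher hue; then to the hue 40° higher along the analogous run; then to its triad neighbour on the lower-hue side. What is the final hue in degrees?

36°

32 − 90 = -58 → -58 + 360 = 302°   (square ↓)
302 + 54 = 356°   (analog 54° ↑)
356 + 120 = 476 → 476 − 360 = 116°   (triadic ↑)
116 + 40 = 156°   (analog 40° ↑)
156 − 120 = 36°   (triadic ↓)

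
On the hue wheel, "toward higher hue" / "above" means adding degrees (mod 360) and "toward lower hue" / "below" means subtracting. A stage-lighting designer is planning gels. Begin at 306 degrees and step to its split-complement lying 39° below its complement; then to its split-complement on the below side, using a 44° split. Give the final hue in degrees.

+141° (split-comp 39° ↓): 306 + 141 = 447 → 447 − 360 = 87°
+136° (split-comp 44° ↓): 87 + 136 = 223°

223°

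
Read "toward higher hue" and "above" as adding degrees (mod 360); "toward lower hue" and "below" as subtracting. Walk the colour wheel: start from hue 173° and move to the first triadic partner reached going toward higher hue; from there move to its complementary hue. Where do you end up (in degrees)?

triadic ↑ +120°: 173 + 120 = 293°
complement +180°: 293 + 180 = 473 → 473 − 360 = 113°

113°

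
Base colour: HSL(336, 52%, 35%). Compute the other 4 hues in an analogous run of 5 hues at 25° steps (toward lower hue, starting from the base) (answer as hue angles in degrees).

311°, 286°, 261°, and 236°

336 − 25 = 311°
336 − 50 = 286°
336 − 75 = 261°
336 − 100 = 236°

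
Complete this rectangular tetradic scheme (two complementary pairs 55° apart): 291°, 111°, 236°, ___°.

A rectangular tetradic uses two complementary pairs 55° apart: offsets 0°, 55°, 180°, 235°.
Among {111°, 236°, 291°}, 291° and 111° are a 180° pair.
The remaining hue 236° needs its own complement: 236 + 180 = 416 → 416 − 360 = 56°

56°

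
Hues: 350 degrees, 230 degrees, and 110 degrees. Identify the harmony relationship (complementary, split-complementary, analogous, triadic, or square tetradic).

Sort the hues: 110°, 230°, 350°.
Successive gaps around the wheel: 120°, 120°, 120°.
Three hues equally spaced 120° apart form a triad.

triadic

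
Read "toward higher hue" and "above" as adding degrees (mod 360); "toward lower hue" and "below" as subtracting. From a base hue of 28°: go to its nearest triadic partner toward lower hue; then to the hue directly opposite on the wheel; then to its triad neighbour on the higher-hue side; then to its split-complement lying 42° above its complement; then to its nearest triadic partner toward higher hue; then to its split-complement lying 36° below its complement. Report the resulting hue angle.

334°

28 − 120 = -92 → -92 + 360 = 268°   (triadic ↓)
268 + 180 = 448 → 448 − 360 = 88°   (complement)
88 + 120 = 208°   (triadic ↑)
208 + 222 = 430 → 430 − 360 = 70°   (split-comp 42° ↑)
70 + 120 = 190°   (triadic ↑)
190 + 144 = 334°   (split-comp 36° ↓)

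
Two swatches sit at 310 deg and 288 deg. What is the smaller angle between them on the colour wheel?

22°

|310 − 288| = 22.
22 ≤ 180, so the shorter arc is 22°.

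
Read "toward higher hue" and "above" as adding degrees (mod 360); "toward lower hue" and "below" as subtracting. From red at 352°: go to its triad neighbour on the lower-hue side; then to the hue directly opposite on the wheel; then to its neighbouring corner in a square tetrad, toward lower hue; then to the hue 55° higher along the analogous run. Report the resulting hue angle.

352 − 120 = 232°   (triadic ↓)
232 + 180 = 412 → 412 − 360 = 52°   (complement)
52 − 90 = -38 → -38 + 360 = 322°   (square ↓)
322 + 55 = 377 → 377 − 360 = 17°   (analog 55° ↑)

17°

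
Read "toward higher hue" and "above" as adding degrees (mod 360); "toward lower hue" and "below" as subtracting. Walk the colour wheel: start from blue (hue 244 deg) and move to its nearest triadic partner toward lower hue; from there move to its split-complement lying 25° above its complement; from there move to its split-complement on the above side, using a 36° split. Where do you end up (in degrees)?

244 − 120 = 124°   (triadic ↓)
124 + 205 = 329°   (split-comp 25° ↑)
329 + 216 = 545 → 545 − 360 = 185°   (split-comp 36° ↑)

185°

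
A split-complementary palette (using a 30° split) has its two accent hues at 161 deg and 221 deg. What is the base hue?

The accents sit 30° either side of the complement, so the complement is their short-arc midpoint on the wheel.
Short-arc midpoint of 161° and 221°: 191°.
Base is 180° from the complement: 191 − 180 = 11°

11°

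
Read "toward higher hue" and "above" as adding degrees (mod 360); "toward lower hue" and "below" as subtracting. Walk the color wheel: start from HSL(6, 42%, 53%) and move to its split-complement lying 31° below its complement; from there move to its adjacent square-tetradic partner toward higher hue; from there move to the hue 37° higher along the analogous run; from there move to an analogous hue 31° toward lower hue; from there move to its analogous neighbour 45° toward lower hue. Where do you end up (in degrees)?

split-comp 31° ↓ +149°: 6 + 149 = 155°
square ↑ +90°: 155 + 90 = 245°
analog 37° ↑ +37°: 245 + 37 = 282°
analog 31° ↓ −31°: 282 − 31 = 251°
analog 45° ↓ −45°: 251 − 45 = 206°

206°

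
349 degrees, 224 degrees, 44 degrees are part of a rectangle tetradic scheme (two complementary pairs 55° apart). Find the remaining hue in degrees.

A rectangular tetradic uses two complementary pairs 55° apart: offsets 0°, 55°, 180°, 235°.
Among {44°, 224°, 349°}, 44° and 224° are a 180° pair.
The remaining hue 349° needs its own complement: 349 + 180 = 529 → 529 − 360 = 169°

169°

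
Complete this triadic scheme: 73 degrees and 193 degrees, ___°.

A triad places three hues 120° apart.
The full set through 73° is {73°, 193°, 313°}.
Given {73°, 193°}, the missing hue is 313°.

313°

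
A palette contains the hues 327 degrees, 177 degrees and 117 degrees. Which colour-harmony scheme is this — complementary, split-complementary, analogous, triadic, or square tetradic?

split-complementary

Sort the hues: 117°, 177°, 327°.
Successive gaps around the wheel: 60°, 150°, 150°.
Two 150° gaps and one 60° gap — a base hue opposite a pair of accents 30° either side of its complement — is the split-complementary pattern.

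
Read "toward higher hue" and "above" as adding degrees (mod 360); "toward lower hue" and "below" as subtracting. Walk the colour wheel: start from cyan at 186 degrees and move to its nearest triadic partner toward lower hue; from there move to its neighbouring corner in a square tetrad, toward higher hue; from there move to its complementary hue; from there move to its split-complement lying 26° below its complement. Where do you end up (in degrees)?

130°

186 − 120 = 66°   (triadic ↓)
66 + 90 = 156°   (square ↑)
156 + 180 = 336°   (complement)
336 + 154 = 490 → 490 − 360 = 130°   (split-comp 26° ↓)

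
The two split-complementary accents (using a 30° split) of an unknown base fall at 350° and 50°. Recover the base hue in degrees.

200°

The accents sit 30° either side of the complement, so the complement is their short-arc midpoint on the wheel.
Short-arc midpoint of 350° and 50°: 20°.
Base is 180° from the complement: 20 − 180 = -160 → -160 + 360 = 200°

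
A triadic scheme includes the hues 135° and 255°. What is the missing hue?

A triad places three hues 120° apart.
The full set through 135° is {15°, 135°, 255°}.
Given {135°, 255°}, the missing hue is 15°.

15°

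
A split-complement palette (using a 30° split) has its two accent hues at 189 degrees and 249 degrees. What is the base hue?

The accents sit 30° either side of the complement, so the complement is their short-arc midpoint on the wheel.
Short-arc midpoint of 189° and 249°: 219°.
Base is 180° from the complement: 219 − 180 = 39°

39°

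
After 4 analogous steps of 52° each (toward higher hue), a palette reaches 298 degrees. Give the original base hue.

4 steps of 52° (toward higher hue) give a net shift of +208°.
Start = end − shift: 298 − 208 = 90°

90°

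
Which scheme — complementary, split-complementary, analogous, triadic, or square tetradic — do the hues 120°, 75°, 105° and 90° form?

analogous

Sort the hues: 75°, 90°, 105°, 120°.
Successive gaps around the wheel: 15°, 15°, 15°, 315°.
A run of hues at equal small steps (15°) with one large closing gap is an analogous group.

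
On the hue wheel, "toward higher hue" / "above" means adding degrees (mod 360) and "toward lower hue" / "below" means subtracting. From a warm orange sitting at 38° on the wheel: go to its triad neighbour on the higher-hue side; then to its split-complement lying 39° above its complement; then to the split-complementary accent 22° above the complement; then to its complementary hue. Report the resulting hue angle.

+120° (triadic ↑): 38 + 120 = 158°
+219° (split-comp 39° ↑): 158 + 219 = 377 → 377 − 360 = 17°
+202° (split-comp 22° ↑): 17 + 202 = 219°
+180° (complement): 219 + 180 = 399 → 399 − 360 = 39°

39°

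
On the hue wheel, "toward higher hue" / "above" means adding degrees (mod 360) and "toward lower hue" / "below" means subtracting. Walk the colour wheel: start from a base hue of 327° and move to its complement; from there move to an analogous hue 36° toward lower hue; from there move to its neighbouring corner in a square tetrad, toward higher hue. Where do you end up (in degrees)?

327 + 180 = 507 → 507 − 360 = 147°   (complement)
147 − 36 = 111°   (analog 36° ↓)
111 + 90 = 201°   (square ↑)

201°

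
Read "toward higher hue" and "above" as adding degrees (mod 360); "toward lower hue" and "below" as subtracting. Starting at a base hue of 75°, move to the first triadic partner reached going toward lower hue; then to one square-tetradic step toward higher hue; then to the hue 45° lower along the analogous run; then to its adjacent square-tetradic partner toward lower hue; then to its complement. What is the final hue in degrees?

90°

75 − 120 = -45 → -45 + 360 = 315°   (triadic ↓)
315 + 90 = 405 → 405 − 360 = 45°   (square ↑)
45 − 45 = 0°   (analog 45° ↓)
0 − 90 = -90 → -90 + 360 = 270°   (square ↓)
270 + 180 = 450 → 450 − 360 = 90°   (complement)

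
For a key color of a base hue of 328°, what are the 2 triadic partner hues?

88° and 208°

A triad places three hues 120° apart.
328 + 120 = 448 → 448 − 360 = 88°
328 + 240 = 568 → 568 − 360 = 208°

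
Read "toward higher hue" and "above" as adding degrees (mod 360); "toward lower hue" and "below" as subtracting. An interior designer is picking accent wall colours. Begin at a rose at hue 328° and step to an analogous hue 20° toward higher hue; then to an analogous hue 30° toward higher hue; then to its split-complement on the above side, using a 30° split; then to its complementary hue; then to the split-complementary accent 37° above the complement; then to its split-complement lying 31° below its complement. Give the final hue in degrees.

54°

328 + 20 = 348°   (analog 20° ↑)
348 + 30 = 378 → 378 − 360 = 18°   (analog 30° ↑)
18 + 210 = 228°   (split-comp 30° ↑)
228 + 180 = 408 → 408 − 360 = 48°   (complement)
48 + 217 = 265°   (split-comp 37° ↑)
265 + 149 = 414 → 414 − 360 = 54°   (split-comp 31° ↓)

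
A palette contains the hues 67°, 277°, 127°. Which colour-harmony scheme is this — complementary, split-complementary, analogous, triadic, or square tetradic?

split-complementary

Sort the hues: 67°, 127°, 277°.
Successive gaps around the wheel: 60°, 150°, 150°.
Two 150° gaps and one 60° gap — a base hue opposite a pair of accents 30° either side of its complement — is the split-complementary pattern.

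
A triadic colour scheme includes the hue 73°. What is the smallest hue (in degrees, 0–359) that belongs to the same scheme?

A triad places three hues 120° apart.
The full set through 73° is {73°, 193°, 313°}.

73°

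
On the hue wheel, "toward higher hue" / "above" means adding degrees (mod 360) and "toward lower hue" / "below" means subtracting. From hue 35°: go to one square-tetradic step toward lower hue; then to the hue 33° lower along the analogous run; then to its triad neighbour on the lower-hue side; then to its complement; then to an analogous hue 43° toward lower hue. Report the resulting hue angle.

289°

−90° (square ↓): 35 − 90 = -55 → -55 + 360 = 305°
−33° (analog 33° ↓): 305 − 33 = 272°
−120° (triadic ↓): 272 − 120 = 152°
+180° (complement): 152 + 180 = 332°
−43° (analog 43° ↓): 332 − 43 = 289°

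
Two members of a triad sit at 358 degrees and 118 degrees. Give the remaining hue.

A triad spaces three hues 120° apart.
The full set is {118°, 238°, 358°}.

238°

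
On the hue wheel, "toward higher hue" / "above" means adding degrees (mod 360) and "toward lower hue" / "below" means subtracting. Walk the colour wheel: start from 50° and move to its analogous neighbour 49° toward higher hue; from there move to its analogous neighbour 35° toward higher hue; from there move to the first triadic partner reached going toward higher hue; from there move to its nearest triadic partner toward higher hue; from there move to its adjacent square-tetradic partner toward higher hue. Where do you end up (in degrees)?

104°

50 + 49 = 99°   (analog 49° ↑)
99 + 35 = 134°   (analog 35° ↑)
134 + 120 = 254°   (triadic ↑)
254 + 120 = 374 → 374 − 360 = 14°   (triadic ↑)
14 + 90 = 104°   (square ↑)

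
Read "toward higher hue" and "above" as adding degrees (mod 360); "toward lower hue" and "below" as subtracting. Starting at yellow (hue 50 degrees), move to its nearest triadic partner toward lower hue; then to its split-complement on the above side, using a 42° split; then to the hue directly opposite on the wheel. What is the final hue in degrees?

332°

50 − 120 = -70 → -70 + 360 = 290°   (triadic ↓)
290 + 222 = 512 → 512 − 360 = 152°   (split-comp 42° ↑)
152 + 180 = 332°   (complement)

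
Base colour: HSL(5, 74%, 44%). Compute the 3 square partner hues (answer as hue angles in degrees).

A square tetradic scheme places four hues every 90°.
5 + 90 = 95°
5 + 180 = 185°
5 + 270 = 275°

95°, 185°, 275°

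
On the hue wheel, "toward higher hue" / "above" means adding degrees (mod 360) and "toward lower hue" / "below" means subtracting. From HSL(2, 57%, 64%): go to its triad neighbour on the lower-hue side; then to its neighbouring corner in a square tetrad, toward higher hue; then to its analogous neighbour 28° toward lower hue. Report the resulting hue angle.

304°

−120° (triadic ↓): 2 − 120 = -118 → -118 + 360 = 242°
+90° (square ↑): 242 + 90 = 332°
−28° (analog 28° ↓): 332 − 28 = 304°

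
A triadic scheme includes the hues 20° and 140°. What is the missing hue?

260°

A triad places three hues 120° apart.
The full set through 20° is {20°, 140°, 260°}.
Given {20°, 140°}, the missing hue is 260°.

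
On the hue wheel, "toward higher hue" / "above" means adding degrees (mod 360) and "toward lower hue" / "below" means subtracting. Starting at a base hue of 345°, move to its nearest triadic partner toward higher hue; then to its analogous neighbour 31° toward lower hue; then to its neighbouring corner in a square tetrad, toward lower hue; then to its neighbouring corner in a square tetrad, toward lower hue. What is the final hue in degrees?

254°

triadic ↑ +120°: 345 + 120 = 465 → 465 − 360 = 105°
analog 31° ↓ −31°: 105 − 31 = 74°
square ↓ −90°: 74 − 90 = -16 → -16 + 360 = 344°
square ↓ −90°: 344 − 90 = 254°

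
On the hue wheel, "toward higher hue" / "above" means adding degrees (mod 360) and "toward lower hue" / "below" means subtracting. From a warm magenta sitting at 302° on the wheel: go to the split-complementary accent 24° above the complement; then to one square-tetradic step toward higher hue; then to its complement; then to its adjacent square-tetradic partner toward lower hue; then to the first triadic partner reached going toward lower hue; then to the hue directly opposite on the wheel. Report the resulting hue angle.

302 + 204 = 506 → 506 − 360 = 146°   (split-comp 24° ↑)
146 + 90 = 236°   (square ↑)
236 + 180 = 416 → 416 − 360 = 56°   (complement)
56 − 90 = -34 → -34 + 360 = 326°   (square ↓)
326 − 120 = 206°   (triadic ↓)
206 + 180 = 386 → 386 − 360 = 26°   (complement)

26°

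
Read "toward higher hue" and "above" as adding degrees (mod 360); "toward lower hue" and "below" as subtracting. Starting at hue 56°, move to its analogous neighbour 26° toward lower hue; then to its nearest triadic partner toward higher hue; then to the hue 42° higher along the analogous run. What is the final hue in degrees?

192°

analog 26° ↓ −26°: 56 − 26 = 30°
triadic ↑ +120°: 30 + 120 = 150°
analog 42° ↑ +42°: 150 + 42 = 192°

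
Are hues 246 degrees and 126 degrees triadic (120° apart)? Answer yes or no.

yes

Angular distance: |246 − 126| = 120 = 120°.
Triadic (120° apart) requires 120°.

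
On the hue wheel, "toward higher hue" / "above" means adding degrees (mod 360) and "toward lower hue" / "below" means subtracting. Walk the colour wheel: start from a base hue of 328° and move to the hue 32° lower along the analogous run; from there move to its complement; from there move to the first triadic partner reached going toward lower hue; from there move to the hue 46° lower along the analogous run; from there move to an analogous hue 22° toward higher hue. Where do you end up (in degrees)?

332°

328 − 32 = 296°   (analog 32° ↓)
296 + 180 = 476 → 476 − 360 = 116°   (complement)
116 − 120 = -4 → -4 + 360 = 356°   (triadic ↓)
356 − 46 = 310°   (analog 46° ↓)
310 + 22 = 332°   (analog 22° ↑)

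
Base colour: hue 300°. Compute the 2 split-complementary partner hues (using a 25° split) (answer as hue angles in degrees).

95° and 145°

Split-complementary hues sit 25° either side of the complement.
Complement of 300°: 300 + 180 = 480 → 480 − 360 = 120°
120 − 25 = 95°
120 + 25 = 145°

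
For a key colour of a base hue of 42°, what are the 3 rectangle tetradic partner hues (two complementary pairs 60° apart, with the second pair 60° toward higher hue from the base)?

102°, 222° and 282°

A rectangular tetradic uses two complementary pairs 60° apart: offsets 0°, 60°, 180°, 240°.
42 + 60 = 102°
42 + 180 = 222°
42 + 240 = 282°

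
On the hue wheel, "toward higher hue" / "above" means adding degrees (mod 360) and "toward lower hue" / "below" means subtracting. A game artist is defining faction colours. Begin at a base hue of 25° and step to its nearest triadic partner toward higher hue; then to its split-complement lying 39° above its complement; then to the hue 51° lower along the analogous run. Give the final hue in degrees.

313°

25 + 120 = 145°   (triadic ↑)
145 + 219 = 364 → 364 − 360 = 4°   (split-comp 39° ↑)
4 − 51 = -47 → -47 + 360 = 313°   (analog 51° ↓)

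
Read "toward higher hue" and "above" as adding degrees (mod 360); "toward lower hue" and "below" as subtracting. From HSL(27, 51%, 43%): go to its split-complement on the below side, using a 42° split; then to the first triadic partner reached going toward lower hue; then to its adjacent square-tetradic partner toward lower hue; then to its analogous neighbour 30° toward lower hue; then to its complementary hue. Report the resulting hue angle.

105°

split-comp 42° ↓ +138°: 27 + 138 = 165°
triadic ↓ −120°: 165 − 120 = 45°
square ↓ −90°: 45 − 90 = -45 → -45 + 360 = 315°
analog 30° ↓ −30°: 315 − 30 = 285°
complement +180°: 285 + 180 = 465 → 465 − 360 = 105°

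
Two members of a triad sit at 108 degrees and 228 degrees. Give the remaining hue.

A triad spaces three hues 120° apart.
The full set is {108°, 228°, 348°}.

348°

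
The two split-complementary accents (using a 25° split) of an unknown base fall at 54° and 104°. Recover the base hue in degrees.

259°

The accents sit 25° either side of the complement, so the complement is their short-arc midpoint on the wheel.
Short-arc midpoint of 54° and 104°: 79°.
Base is 180° from the complement: 79 − 180 = -101 → -101 + 360 = 259°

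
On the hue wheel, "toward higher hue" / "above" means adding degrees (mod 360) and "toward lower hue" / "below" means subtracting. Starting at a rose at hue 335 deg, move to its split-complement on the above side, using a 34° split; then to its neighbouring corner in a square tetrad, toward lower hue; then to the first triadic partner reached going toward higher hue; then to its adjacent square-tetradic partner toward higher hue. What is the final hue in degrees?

309°

+214° (split-comp 34° ↑): 335 + 214 = 549 → 549 − 360 = 189°
−90° (square ↓): 189 − 90 = 99°
+120° (triadic ↑): 99 + 120 = 219°
+90° (square ↑): 219 + 90 = 309°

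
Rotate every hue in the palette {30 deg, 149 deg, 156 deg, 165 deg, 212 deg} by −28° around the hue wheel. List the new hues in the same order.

2°, 121°, 128°, 137°, 184°

30 − 28 = 2°
149 − 28 = 121°
156 − 28 = 128°
165 − 28 = 137°
212 − 28 = 184°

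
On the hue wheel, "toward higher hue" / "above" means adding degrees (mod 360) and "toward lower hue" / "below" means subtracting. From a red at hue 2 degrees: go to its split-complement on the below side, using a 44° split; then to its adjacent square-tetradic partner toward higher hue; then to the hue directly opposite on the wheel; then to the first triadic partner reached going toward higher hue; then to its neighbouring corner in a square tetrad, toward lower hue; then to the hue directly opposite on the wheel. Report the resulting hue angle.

258°

split-comp 44° ↓ +136°: 2 + 136 = 138°
square ↑ +90°: 138 + 90 = 228°
complement +180°: 228 + 180 = 408 → 408 − 360 = 48°
triadic ↑ +120°: 48 + 120 = 168°
square ↓ −90°: 168 − 90 = 78°
complement +180°: 78 + 180 = 258°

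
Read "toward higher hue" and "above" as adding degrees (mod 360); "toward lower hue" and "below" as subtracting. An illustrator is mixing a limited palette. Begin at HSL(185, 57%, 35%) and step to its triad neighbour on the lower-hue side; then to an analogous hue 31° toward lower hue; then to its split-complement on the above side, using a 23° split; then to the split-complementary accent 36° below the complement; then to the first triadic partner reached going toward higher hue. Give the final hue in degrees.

141°

−120° (triadic ↓): 185 − 120 = 65°
−31° (analog 31° ↓): 65 − 31 = 34°
+203° (split-comp 23° ↑): 34 + 203 = 237°
+144° (split-comp 36° ↓): 237 + 144 = 381 → 381 − 360 = 21°
+120° (triadic ↑): 21 + 120 = 141°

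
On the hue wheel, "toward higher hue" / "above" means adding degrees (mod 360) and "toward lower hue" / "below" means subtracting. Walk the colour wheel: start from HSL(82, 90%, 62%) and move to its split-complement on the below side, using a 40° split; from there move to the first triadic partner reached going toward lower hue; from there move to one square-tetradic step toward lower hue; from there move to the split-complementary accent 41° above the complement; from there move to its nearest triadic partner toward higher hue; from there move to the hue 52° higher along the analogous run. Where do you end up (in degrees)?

+140° (split-comp 40° ↓): 82 + 140 = 222°
−120° (triadic ↓): 222 − 120 = 102°
−90° (square ↓): 102 − 90 = 12°
+221° (split-comp 41° ↑): 12 + 221 = 233°
+120° (triadic ↑): 233 + 120 = 353°
+52° (analog 52° ↑): 353 + 52 = 405 → 405 − 360 = 45°

45°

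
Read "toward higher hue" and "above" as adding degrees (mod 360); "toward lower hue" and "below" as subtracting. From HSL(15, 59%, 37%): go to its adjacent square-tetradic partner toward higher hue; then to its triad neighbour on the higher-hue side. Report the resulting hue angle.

225°

+90° (square ↑): 15 + 90 = 105°
+120° (triadic ↑): 105 + 120 = 225°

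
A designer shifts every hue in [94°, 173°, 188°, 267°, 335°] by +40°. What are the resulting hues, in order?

94 + 40 = 134°
173 + 40 = 213°
188 + 40 = 228°
267 + 40 = 307°
335 + 40 = 375 → 375 − 360 = 15°

134°, 213°, 228°, 307°, 15°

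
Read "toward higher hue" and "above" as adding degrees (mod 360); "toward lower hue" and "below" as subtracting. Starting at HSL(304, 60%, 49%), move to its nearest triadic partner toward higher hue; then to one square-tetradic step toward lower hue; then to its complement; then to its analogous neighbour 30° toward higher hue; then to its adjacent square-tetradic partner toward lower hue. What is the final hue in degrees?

94°

+120° (triadic ↑): 304 + 120 = 424 → 424 − 360 = 64°
−90° (square ↓): 64 − 90 = -26 → -26 + 360 = 334°
+180° (complement): 334 + 180 = 514 → 514 − 360 = 154°
+30° (analog 30° ↑): 154 + 30 = 184°
−90° (square ↓): 184 − 90 = 94°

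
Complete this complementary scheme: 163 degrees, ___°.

343°

The complement sits 180° across the wheel.
The full set through 163° is {163°, 343°}.
Given {163°}, the missing hue is 343°.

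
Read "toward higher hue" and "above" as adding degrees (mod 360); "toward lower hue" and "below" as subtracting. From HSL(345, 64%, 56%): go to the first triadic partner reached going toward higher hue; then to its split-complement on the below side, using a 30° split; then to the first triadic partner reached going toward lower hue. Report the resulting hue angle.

+120° (triadic ↑): 345 + 120 = 465 → 465 − 360 = 105°
+150° (split-comp 30° ↓): 105 + 150 = 255°
−120° (triadic ↓): 255 − 120 = 135°

135°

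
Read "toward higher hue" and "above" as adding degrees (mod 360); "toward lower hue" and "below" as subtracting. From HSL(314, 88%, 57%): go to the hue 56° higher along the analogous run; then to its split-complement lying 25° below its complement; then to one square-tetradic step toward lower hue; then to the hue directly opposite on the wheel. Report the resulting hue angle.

analog 56° ↑ +56°: 314 + 56 = 370 → 370 − 360 = 10°
split-comp 25° ↓ +155°: 10 + 155 = 165°
square ↓ −90°: 165 − 90 = 75°
complement +180°: 75 + 180 = 255°

255°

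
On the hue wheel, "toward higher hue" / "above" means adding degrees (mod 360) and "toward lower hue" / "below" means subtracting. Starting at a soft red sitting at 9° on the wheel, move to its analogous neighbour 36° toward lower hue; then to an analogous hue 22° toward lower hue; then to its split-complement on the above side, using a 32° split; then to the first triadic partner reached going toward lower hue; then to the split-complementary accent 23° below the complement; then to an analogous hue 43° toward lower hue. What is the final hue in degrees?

analog 36° ↓ −36°: 9 − 36 = -27 → -27 + 360 = 333°
analog 22° ↓ −22°: 333 − 22 = 311°
split-comp 32° ↑ +212°: 311 + 212 = 523 → 523 − 360 = 163°
triadic ↓ −120°: 163 − 120 = 43°
split-comp 23° ↓ +157°: 43 + 157 = 200°
analog 43° ↓ −43°: 200 − 43 = 157°

157°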